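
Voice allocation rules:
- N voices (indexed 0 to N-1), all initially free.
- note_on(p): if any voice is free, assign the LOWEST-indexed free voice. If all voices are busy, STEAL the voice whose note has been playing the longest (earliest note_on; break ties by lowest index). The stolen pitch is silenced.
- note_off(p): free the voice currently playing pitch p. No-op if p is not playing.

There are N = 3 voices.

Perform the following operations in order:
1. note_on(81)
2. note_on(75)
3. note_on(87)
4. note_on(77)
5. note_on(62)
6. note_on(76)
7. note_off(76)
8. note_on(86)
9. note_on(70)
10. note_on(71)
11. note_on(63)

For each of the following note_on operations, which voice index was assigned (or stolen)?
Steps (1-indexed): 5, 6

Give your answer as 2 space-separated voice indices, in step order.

Answer: 1 2

Derivation:
Op 1: note_on(81): voice 0 is free -> assigned | voices=[81 - -]
Op 2: note_on(75): voice 1 is free -> assigned | voices=[81 75 -]
Op 3: note_on(87): voice 2 is free -> assigned | voices=[81 75 87]
Op 4: note_on(77): all voices busy, STEAL voice 0 (pitch 81, oldest) -> assign | voices=[77 75 87]
Op 5: note_on(62): all voices busy, STEAL voice 1 (pitch 75, oldest) -> assign | voices=[77 62 87]
Op 6: note_on(76): all voices busy, STEAL voice 2 (pitch 87, oldest) -> assign | voices=[77 62 76]
Op 7: note_off(76): free voice 2 | voices=[77 62 -]
Op 8: note_on(86): voice 2 is free -> assigned | voices=[77 62 86]
Op 9: note_on(70): all voices busy, STEAL voice 0 (pitch 77, oldest) -> assign | voices=[70 62 86]
Op 10: note_on(71): all voices busy, STEAL voice 1 (pitch 62, oldest) -> assign | voices=[70 71 86]
Op 11: note_on(63): all voices busy, STEAL voice 2 (pitch 86, oldest) -> assign | voices=[70 71 63]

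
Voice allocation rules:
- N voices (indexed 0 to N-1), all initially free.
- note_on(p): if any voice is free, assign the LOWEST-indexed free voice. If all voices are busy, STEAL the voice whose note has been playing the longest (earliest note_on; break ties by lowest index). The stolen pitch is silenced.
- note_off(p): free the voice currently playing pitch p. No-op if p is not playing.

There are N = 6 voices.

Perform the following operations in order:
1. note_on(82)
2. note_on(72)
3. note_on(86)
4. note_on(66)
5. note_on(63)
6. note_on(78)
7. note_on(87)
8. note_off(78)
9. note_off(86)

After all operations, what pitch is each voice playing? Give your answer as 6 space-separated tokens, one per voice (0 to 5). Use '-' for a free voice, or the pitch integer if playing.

Op 1: note_on(82): voice 0 is free -> assigned | voices=[82 - - - - -]
Op 2: note_on(72): voice 1 is free -> assigned | voices=[82 72 - - - -]
Op 3: note_on(86): voice 2 is free -> assigned | voices=[82 72 86 - - -]
Op 4: note_on(66): voice 3 is free -> assigned | voices=[82 72 86 66 - -]
Op 5: note_on(63): voice 4 is free -> assigned | voices=[82 72 86 66 63 -]
Op 6: note_on(78): voice 5 is free -> assigned | voices=[82 72 86 66 63 78]
Op 7: note_on(87): all voices busy, STEAL voice 0 (pitch 82, oldest) -> assign | voices=[87 72 86 66 63 78]
Op 8: note_off(78): free voice 5 | voices=[87 72 86 66 63 -]
Op 9: note_off(86): free voice 2 | voices=[87 72 - 66 63 -]

Answer: 87 72 - 66 63 -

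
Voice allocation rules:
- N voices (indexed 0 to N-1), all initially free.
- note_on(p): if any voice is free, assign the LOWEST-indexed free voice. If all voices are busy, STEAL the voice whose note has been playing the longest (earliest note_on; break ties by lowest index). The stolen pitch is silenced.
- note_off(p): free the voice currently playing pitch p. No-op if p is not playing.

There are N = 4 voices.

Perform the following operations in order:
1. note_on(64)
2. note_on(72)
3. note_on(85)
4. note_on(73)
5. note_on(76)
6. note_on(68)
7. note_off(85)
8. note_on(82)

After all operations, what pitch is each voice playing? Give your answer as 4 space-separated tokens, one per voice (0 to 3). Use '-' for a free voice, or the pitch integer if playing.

Answer: 76 68 82 73

Derivation:
Op 1: note_on(64): voice 0 is free -> assigned | voices=[64 - - -]
Op 2: note_on(72): voice 1 is free -> assigned | voices=[64 72 - -]
Op 3: note_on(85): voice 2 is free -> assigned | voices=[64 72 85 -]
Op 4: note_on(73): voice 3 is free -> assigned | voices=[64 72 85 73]
Op 5: note_on(76): all voices busy, STEAL voice 0 (pitch 64, oldest) -> assign | voices=[76 72 85 73]
Op 6: note_on(68): all voices busy, STEAL voice 1 (pitch 72, oldest) -> assign | voices=[76 68 85 73]
Op 7: note_off(85): free voice 2 | voices=[76 68 - 73]
Op 8: note_on(82): voice 2 is free -> assigned | voices=[76 68 82 73]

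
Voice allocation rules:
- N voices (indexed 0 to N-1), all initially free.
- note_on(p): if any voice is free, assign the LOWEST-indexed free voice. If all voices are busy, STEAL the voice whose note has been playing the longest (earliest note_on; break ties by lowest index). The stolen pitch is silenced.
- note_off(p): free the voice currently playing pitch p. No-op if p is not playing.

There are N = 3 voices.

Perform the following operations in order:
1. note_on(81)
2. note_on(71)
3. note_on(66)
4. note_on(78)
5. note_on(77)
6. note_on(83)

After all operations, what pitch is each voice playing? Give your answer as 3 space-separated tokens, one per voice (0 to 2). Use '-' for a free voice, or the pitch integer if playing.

Answer: 78 77 83

Derivation:
Op 1: note_on(81): voice 0 is free -> assigned | voices=[81 - -]
Op 2: note_on(71): voice 1 is free -> assigned | voices=[81 71 -]
Op 3: note_on(66): voice 2 is free -> assigned | voices=[81 71 66]
Op 4: note_on(78): all voices busy, STEAL voice 0 (pitch 81, oldest) -> assign | voices=[78 71 66]
Op 5: note_on(77): all voices busy, STEAL voice 1 (pitch 71, oldest) -> assign | voices=[78 77 66]
Op 6: note_on(83): all voices busy, STEAL voice 2 (pitch 66, oldest) -> assign | voices=[78 77 83]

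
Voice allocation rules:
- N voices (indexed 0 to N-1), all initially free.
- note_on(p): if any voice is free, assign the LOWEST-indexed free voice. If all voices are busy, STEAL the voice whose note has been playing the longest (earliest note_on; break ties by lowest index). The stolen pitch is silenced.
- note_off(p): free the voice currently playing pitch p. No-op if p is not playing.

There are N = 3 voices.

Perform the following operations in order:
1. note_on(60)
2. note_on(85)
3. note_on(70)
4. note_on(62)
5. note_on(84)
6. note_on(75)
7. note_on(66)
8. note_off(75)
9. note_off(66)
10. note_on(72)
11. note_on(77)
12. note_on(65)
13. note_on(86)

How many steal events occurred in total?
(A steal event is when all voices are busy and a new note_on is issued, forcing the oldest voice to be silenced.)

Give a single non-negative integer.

Op 1: note_on(60): voice 0 is free -> assigned | voices=[60 - -]
Op 2: note_on(85): voice 1 is free -> assigned | voices=[60 85 -]
Op 3: note_on(70): voice 2 is free -> assigned | voices=[60 85 70]
Op 4: note_on(62): all voices busy, STEAL voice 0 (pitch 60, oldest) -> assign | voices=[62 85 70]
Op 5: note_on(84): all voices busy, STEAL voice 1 (pitch 85, oldest) -> assign | voices=[62 84 70]
Op 6: note_on(75): all voices busy, STEAL voice 2 (pitch 70, oldest) -> assign | voices=[62 84 75]
Op 7: note_on(66): all voices busy, STEAL voice 0 (pitch 62, oldest) -> assign | voices=[66 84 75]
Op 8: note_off(75): free voice 2 | voices=[66 84 -]
Op 9: note_off(66): free voice 0 | voices=[- 84 -]
Op 10: note_on(72): voice 0 is free -> assigned | voices=[72 84 -]
Op 11: note_on(77): voice 2 is free -> assigned | voices=[72 84 77]
Op 12: note_on(65): all voices busy, STEAL voice 1 (pitch 84, oldest) -> assign | voices=[72 65 77]
Op 13: note_on(86): all voices busy, STEAL voice 0 (pitch 72, oldest) -> assign | voices=[86 65 77]

Answer: 6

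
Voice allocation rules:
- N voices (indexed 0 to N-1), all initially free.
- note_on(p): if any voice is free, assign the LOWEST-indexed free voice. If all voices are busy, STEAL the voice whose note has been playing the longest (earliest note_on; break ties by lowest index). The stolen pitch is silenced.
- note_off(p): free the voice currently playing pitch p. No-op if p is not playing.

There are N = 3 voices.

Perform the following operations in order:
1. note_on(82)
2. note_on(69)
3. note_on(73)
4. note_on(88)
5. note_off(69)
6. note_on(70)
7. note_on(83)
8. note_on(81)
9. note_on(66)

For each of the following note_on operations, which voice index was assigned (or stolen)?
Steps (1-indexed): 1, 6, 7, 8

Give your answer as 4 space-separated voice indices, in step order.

Answer: 0 1 2 0

Derivation:
Op 1: note_on(82): voice 0 is free -> assigned | voices=[82 - -]
Op 2: note_on(69): voice 1 is free -> assigned | voices=[82 69 -]
Op 3: note_on(73): voice 2 is free -> assigned | voices=[82 69 73]
Op 4: note_on(88): all voices busy, STEAL voice 0 (pitch 82, oldest) -> assign | voices=[88 69 73]
Op 5: note_off(69): free voice 1 | voices=[88 - 73]
Op 6: note_on(70): voice 1 is free -> assigned | voices=[88 70 73]
Op 7: note_on(83): all voices busy, STEAL voice 2 (pitch 73, oldest) -> assign | voices=[88 70 83]
Op 8: note_on(81): all voices busy, STEAL voice 0 (pitch 88, oldest) -> assign | voices=[81 70 83]
Op 9: note_on(66): all voices busy, STEAL voice 1 (pitch 70, oldest) -> assign | voices=[81 66 83]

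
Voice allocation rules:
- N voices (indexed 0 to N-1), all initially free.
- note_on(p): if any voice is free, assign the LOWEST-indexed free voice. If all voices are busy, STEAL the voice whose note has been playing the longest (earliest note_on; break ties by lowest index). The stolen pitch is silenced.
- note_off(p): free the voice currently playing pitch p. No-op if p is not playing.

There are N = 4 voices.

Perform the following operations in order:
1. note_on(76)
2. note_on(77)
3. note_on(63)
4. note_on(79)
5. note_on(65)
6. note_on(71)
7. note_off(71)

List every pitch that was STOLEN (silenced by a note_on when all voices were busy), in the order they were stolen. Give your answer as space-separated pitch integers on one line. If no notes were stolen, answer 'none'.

Op 1: note_on(76): voice 0 is free -> assigned | voices=[76 - - -]
Op 2: note_on(77): voice 1 is free -> assigned | voices=[76 77 - -]
Op 3: note_on(63): voice 2 is free -> assigned | voices=[76 77 63 -]
Op 4: note_on(79): voice 3 is free -> assigned | voices=[76 77 63 79]
Op 5: note_on(65): all voices busy, STEAL voice 0 (pitch 76, oldest) -> assign | voices=[65 77 63 79]
Op 6: note_on(71): all voices busy, STEAL voice 1 (pitch 77, oldest) -> assign | voices=[65 71 63 79]
Op 7: note_off(71): free voice 1 | voices=[65 - 63 79]

Answer: 76 77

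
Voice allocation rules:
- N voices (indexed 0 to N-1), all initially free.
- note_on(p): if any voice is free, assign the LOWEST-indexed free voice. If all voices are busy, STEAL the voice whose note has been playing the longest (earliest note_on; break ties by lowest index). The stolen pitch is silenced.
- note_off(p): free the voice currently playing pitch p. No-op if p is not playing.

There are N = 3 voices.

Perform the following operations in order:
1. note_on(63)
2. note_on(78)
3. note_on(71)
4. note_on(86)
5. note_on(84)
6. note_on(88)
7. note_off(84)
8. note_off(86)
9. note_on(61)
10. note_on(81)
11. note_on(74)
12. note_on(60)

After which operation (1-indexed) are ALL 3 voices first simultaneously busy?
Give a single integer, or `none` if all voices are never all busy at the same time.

Answer: 3

Derivation:
Op 1: note_on(63): voice 0 is free -> assigned | voices=[63 - -]
Op 2: note_on(78): voice 1 is free -> assigned | voices=[63 78 -]
Op 3: note_on(71): voice 2 is free -> assigned | voices=[63 78 71]
Op 4: note_on(86): all voices busy, STEAL voice 0 (pitch 63, oldest) -> assign | voices=[86 78 71]
Op 5: note_on(84): all voices busy, STEAL voice 1 (pitch 78, oldest) -> assign | voices=[86 84 71]
Op 6: note_on(88): all voices busy, STEAL voice 2 (pitch 71, oldest) -> assign | voices=[86 84 88]
Op 7: note_off(84): free voice 1 | voices=[86 - 88]
Op 8: note_off(86): free voice 0 | voices=[- - 88]
Op 9: note_on(61): voice 0 is free -> assigned | voices=[61 - 88]
Op 10: note_on(81): voice 1 is free -> assigned | voices=[61 81 88]
Op 11: note_on(74): all voices busy, STEAL voice 2 (pitch 88, oldest) -> assign | voices=[61 81 74]
Op 12: note_on(60): all voices busy, STEAL voice 0 (pitch 61, oldest) -> assign | voices=[60 81 74]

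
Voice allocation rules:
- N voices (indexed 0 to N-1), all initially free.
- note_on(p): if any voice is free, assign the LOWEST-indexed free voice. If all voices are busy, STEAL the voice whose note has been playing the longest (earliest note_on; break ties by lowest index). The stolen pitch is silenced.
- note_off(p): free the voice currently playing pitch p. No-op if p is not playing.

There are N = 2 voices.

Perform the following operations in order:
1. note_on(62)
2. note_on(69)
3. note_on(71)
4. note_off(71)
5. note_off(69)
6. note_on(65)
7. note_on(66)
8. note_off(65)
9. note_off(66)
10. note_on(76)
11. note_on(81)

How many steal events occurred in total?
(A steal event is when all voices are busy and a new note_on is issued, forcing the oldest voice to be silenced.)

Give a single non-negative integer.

Answer: 1

Derivation:
Op 1: note_on(62): voice 0 is free -> assigned | voices=[62 -]
Op 2: note_on(69): voice 1 is free -> assigned | voices=[62 69]
Op 3: note_on(71): all voices busy, STEAL voice 0 (pitch 62, oldest) -> assign | voices=[71 69]
Op 4: note_off(71): free voice 0 | voices=[- 69]
Op 5: note_off(69): free voice 1 | voices=[- -]
Op 6: note_on(65): voice 0 is free -> assigned | voices=[65 -]
Op 7: note_on(66): voice 1 is free -> assigned | voices=[65 66]
Op 8: note_off(65): free voice 0 | voices=[- 66]
Op 9: note_off(66): free voice 1 | voices=[- -]
Op 10: note_on(76): voice 0 is free -> assigned | voices=[76 -]
Op 11: note_on(81): voice 1 is free -> assigned | voices=[76 81]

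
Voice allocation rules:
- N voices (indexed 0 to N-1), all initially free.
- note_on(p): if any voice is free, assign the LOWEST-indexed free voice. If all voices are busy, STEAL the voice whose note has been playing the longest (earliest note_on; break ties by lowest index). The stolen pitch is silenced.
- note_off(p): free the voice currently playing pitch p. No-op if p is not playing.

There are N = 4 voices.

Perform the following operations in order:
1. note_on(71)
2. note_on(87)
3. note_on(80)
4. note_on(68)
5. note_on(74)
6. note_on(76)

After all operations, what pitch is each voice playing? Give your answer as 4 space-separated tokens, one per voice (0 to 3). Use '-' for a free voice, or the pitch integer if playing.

Op 1: note_on(71): voice 0 is free -> assigned | voices=[71 - - -]
Op 2: note_on(87): voice 1 is free -> assigned | voices=[71 87 - -]
Op 3: note_on(80): voice 2 is free -> assigned | voices=[71 87 80 -]
Op 4: note_on(68): voice 3 is free -> assigned | voices=[71 87 80 68]
Op 5: note_on(74): all voices busy, STEAL voice 0 (pitch 71, oldest) -> assign | voices=[74 87 80 68]
Op 6: note_on(76): all voices busy, STEAL voice 1 (pitch 87, oldest) -> assign | voices=[74 76 80 68]

Answer: 74 76 80 68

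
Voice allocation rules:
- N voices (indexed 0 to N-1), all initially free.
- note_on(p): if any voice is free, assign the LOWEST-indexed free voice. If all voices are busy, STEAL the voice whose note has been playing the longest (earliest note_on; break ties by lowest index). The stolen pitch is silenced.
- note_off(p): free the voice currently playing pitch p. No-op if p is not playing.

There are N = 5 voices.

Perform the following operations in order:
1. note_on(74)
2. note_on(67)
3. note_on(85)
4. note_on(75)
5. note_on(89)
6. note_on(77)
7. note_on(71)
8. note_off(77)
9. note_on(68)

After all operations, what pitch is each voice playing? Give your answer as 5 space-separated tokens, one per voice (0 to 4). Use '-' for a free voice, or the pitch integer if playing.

Answer: 68 71 85 75 89

Derivation:
Op 1: note_on(74): voice 0 is free -> assigned | voices=[74 - - - -]
Op 2: note_on(67): voice 1 is free -> assigned | voices=[74 67 - - -]
Op 3: note_on(85): voice 2 is free -> assigned | voices=[74 67 85 - -]
Op 4: note_on(75): voice 3 is free -> assigned | voices=[74 67 85 75 -]
Op 5: note_on(89): voice 4 is free -> assigned | voices=[74 67 85 75 89]
Op 6: note_on(77): all voices busy, STEAL voice 0 (pitch 74, oldest) -> assign | voices=[77 67 85 75 89]
Op 7: note_on(71): all voices busy, STEAL voice 1 (pitch 67, oldest) -> assign | voices=[77 71 85 75 89]
Op 8: note_off(77): free voice 0 | voices=[- 71 85 75 89]
Op 9: note_on(68): voice 0 is free -> assigned | voices=[68 71 85 75 89]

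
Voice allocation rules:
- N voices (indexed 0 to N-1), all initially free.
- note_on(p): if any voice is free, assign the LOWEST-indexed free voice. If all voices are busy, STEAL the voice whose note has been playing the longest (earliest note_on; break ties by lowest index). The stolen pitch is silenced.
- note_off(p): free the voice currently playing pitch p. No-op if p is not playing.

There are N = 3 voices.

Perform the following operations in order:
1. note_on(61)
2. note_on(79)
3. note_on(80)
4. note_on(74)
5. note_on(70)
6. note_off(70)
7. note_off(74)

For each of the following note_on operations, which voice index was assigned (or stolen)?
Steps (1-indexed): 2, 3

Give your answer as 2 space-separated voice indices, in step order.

Answer: 1 2

Derivation:
Op 1: note_on(61): voice 0 is free -> assigned | voices=[61 - -]
Op 2: note_on(79): voice 1 is free -> assigned | voices=[61 79 -]
Op 3: note_on(80): voice 2 is free -> assigned | voices=[61 79 80]
Op 4: note_on(74): all voices busy, STEAL voice 0 (pitch 61, oldest) -> assign | voices=[74 79 80]
Op 5: note_on(70): all voices busy, STEAL voice 1 (pitch 79, oldest) -> assign | voices=[74 70 80]
Op 6: note_off(70): free voice 1 | voices=[74 - 80]
Op 7: note_off(74): free voice 0 | voices=[- - 80]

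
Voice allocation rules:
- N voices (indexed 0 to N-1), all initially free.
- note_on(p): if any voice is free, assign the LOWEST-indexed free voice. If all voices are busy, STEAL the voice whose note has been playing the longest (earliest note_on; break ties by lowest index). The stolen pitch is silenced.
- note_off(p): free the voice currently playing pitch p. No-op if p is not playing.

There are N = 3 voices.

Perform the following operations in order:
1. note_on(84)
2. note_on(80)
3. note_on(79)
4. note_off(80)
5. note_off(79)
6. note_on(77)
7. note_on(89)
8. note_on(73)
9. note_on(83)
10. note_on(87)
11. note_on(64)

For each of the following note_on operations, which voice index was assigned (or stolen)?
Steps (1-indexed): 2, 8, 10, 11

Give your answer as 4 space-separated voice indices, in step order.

Answer: 1 0 2 0

Derivation:
Op 1: note_on(84): voice 0 is free -> assigned | voices=[84 - -]
Op 2: note_on(80): voice 1 is free -> assigned | voices=[84 80 -]
Op 3: note_on(79): voice 2 is free -> assigned | voices=[84 80 79]
Op 4: note_off(80): free voice 1 | voices=[84 - 79]
Op 5: note_off(79): free voice 2 | voices=[84 - -]
Op 6: note_on(77): voice 1 is free -> assigned | voices=[84 77 -]
Op 7: note_on(89): voice 2 is free -> assigned | voices=[84 77 89]
Op 8: note_on(73): all voices busy, STEAL voice 0 (pitch 84, oldest) -> assign | voices=[73 77 89]
Op 9: note_on(83): all voices busy, STEAL voice 1 (pitch 77, oldest) -> assign | voices=[73 83 89]
Op 10: note_on(87): all voices busy, STEAL voice 2 (pitch 89, oldest) -> assign | voices=[73 83 87]
Op 11: note_on(64): all voices busy, STEAL voice 0 (pitch 73, oldest) -> assign | voices=[64 83 87]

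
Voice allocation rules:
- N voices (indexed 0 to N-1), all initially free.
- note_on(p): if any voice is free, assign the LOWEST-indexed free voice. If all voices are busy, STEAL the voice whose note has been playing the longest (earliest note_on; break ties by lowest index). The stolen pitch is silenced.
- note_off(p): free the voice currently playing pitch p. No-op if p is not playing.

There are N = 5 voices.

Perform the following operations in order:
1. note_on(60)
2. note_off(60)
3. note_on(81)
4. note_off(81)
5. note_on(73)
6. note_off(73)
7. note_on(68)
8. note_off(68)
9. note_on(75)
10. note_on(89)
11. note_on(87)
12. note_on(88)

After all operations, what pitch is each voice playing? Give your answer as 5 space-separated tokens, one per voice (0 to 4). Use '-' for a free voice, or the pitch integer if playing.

Op 1: note_on(60): voice 0 is free -> assigned | voices=[60 - - - -]
Op 2: note_off(60): free voice 0 | voices=[- - - - -]
Op 3: note_on(81): voice 0 is free -> assigned | voices=[81 - - - -]
Op 4: note_off(81): free voice 0 | voices=[- - - - -]
Op 5: note_on(73): voice 0 is free -> assigned | voices=[73 - - - -]
Op 6: note_off(73): free voice 0 | voices=[- - - - -]
Op 7: note_on(68): voice 0 is free -> assigned | voices=[68 - - - -]
Op 8: note_off(68): free voice 0 | voices=[- - - - -]
Op 9: note_on(75): voice 0 is free -> assigned | voices=[75 - - - -]
Op 10: note_on(89): voice 1 is free -> assigned | voices=[75 89 - - -]
Op 11: note_on(87): voice 2 is free -> assigned | voices=[75 89 87 - -]
Op 12: note_on(88): voice 3 is free -> assigned | voices=[75 89 87 88 -]

Answer: 75 89 87 88 -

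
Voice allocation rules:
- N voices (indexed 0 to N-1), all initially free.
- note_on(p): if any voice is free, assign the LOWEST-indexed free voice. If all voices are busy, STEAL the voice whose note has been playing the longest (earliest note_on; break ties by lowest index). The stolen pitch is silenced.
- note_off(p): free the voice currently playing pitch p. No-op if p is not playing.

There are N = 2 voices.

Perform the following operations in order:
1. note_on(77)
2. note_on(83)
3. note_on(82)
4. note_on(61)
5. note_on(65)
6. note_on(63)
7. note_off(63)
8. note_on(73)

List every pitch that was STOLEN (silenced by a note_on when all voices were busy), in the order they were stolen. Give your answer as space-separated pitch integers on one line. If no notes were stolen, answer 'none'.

Op 1: note_on(77): voice 0 is free -> assigned | voices=[77 -]
Op 2: note_on(83): voice 1 is free -> assigned | voices=[77 83]
Op 3: note_on(82): all voices busy, STEAL voice 0 (pitch 77, oldest) -> assign | voices=[82 83]
Op 4: note_on(61): all voices busy, STEAL voice 1 (pitch 83, oldest) -> assign | voices=[82 61]
Op 5: note_on(65): all voices busy, STEAL voice 0 (pitch 82, oldest) -> assign | voices=[65 61]
Op 6: note_on(63): all voices busy, STEAL voice 1 (pitch 61, oldest) -> assign | voices=[65 63]
Op 7: note_off(63): free voice 1 | voices=[65 -]
Op 8: note_on(73): voice 1 is free -> assigned | voices=[65 73]

Answer: 77 83 82 61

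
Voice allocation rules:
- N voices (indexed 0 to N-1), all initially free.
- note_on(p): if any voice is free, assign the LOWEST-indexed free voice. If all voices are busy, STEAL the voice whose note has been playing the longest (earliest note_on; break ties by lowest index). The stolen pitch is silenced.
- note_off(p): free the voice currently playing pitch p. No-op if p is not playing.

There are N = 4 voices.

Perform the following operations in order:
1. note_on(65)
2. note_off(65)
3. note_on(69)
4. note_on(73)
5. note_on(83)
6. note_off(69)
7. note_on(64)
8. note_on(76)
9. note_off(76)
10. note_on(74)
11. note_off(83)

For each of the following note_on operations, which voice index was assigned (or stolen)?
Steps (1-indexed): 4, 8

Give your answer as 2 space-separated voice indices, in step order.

Answer: 1 3

Derivation:
Op 1: note_on(65): voice 0 is free -> assigned | voices=[65 - - -]
Op 2: note_off(65): free voice 0 | voices=[- - - -]
Op 3: note_on(69): voice 0 is free -> assigned | voices=[69 - - -]
Op 4: note_on(73): voice 1 is free -> assigned | voices=[69 73 - -]
Op 5: note_on(83): voice 2 is free -> assigned | voices=[69 73 83 -]
Op 6: note_off(69): free voice 0 | voices=[- 73 83 -]
Op 7: note_on(64): voice 0 is free -> assigned | voices=[64 73 83 -]
Op 8: note_on(76): voice 3 is free -> assigned | voices=[64 73 83 76]
Op 9: note_off(76): free voice 3 | voices=[64 73 83 -]
Op 10: note_on(74): voice 3 is free -> assigned | voices=[64 73 83 74]
Op 11: note_off(83): free voice 2 | voices=[64 73 - 74]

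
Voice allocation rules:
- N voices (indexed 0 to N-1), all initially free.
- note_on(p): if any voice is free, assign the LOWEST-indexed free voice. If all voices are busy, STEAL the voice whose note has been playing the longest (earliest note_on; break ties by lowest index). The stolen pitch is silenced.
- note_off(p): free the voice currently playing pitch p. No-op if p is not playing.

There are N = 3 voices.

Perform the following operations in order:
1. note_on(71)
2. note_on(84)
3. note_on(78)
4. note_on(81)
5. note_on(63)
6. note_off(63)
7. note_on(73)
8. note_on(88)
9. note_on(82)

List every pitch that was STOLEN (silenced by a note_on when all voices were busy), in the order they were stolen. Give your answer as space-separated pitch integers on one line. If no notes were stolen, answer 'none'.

Op 1: note_on(71): voice 0 is free -> assigned | voices=[71 - -]
Op 2: note_on(84): voice 1 is free -> assigned | voices=[71 84 -]
Op 3: note_on(78): voice 2 is free -> assigned | voices=[71 84 78]
Op 4: note_on(81): all voices busy, STEAL voice 0 (pitch 71, oldest) -> assign | voices=[81 84 78]
Op 5: note_on(63): all voices busy, STEAL voice 1 (pitch 84, oldest) -> assign | voices=[81 63 78]
Op 6: note_off(63): free voice 1 | voices=[81 - 78]
Op 7: note_on(73): voice 1 is free -> assigned | voices=[81 73 78]
Op 8: note_on(88): all voices busy, STEAL voice 2 (pitch 78, oldest) -> assign | voices=[81 73 88]
Op 9: note_on(82): all voices busy, STEAL voice 0 (pitch 81, oldest) -> assign | voices=[82 73 88]

Answer: 71 84 78 81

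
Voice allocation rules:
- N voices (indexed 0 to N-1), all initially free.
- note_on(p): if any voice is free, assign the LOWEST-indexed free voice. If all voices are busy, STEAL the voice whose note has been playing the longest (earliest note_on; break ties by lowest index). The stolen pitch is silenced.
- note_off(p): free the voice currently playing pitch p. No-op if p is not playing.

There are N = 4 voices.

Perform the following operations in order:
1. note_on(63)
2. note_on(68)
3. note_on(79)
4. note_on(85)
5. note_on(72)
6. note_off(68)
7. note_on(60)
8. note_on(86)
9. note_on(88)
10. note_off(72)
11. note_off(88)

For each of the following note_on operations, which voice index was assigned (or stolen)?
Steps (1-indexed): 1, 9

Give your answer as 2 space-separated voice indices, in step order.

Op 1: note_on(63): voice 0 is free -> assigned | voices=[63 - - -]
Op 2: note_on(68): voice 1 is free -> assigned | voices=[63 68 - -]
Op 3: note_on(79): voice 2 is free -> assigned | voices=[63 68 79 -]
Op 4: note_on(85): voice 3 is free -> assigned | voices=[63 68 79 85]
Op 5: note_on(72): all voices busy, STEAL voice 0 (pitch 63, oldest) -> assign | voices=[72 68 79 85]
Op 6: note_off(68): free voice 1 | voices=[72 - 79 85]
Op 7: note_on(60): voice 1 is free -> assigned | voices=[72 60 79 85]
Op 8: note_on(86): all voices busy, STEAL voice 2 (pitch 79, oldest) -> assign | voices=[72 60 86 85]
Op 9: note_on(88): all voices busy, STEAL voice 3 (pitch 85, oldest) -> assign | voices=[72 60 86 88]
Op 10: note_off(72): free voice 0 | voices=[- 60 86 88]
Op 11: note_off(88): free voice 3 | voices=[- 60 86 -]

Answer: 0 3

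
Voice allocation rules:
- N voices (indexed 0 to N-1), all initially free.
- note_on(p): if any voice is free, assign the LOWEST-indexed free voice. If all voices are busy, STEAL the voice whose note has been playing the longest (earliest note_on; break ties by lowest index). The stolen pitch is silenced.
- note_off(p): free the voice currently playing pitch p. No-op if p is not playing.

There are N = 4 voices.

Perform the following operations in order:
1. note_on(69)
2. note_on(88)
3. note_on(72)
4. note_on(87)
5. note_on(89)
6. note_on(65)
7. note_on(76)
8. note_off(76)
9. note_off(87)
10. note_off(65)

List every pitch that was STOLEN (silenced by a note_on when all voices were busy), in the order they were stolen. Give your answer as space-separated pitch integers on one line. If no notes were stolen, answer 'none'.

Op 1: note_on(69): voice 0 is free -> assigned | voices=[69 - - -]
Op 2: note_on(88): voice 1 is free -> assigned | voices=[69 88 - -]
Op 3: note_on(72): voice 2 is free -> assigned | voices=[69 88 72 -]
Op 4: note_on(87): voice 3 is free -> assigned | voices=[69 88 72 87]
Op 5: note_on(89): all voices busy, STEAL voice 0 (pitch 69, oldest) -> assign | voices=[89 88 72 87]
Op 6: note_on(65): all voices busy, STEAL voice 1 (pitch 88, oldest) -> assign | voices=[89 65 72 87]
Op 7: note_on(76): all voices busy, STEAL voice 2 (pitch 72, oldest) -> assign | voices=[89 65 76 87]
Op 8: note_off(76): free voice 2 | voices=[89 65 - 87]
Op 9: note_off(87): free voice 3 | voices=[89 65 - -]
Op 10: note_off(65): free voice 1 | voices=[89 - - -]

Answer: 69 88 72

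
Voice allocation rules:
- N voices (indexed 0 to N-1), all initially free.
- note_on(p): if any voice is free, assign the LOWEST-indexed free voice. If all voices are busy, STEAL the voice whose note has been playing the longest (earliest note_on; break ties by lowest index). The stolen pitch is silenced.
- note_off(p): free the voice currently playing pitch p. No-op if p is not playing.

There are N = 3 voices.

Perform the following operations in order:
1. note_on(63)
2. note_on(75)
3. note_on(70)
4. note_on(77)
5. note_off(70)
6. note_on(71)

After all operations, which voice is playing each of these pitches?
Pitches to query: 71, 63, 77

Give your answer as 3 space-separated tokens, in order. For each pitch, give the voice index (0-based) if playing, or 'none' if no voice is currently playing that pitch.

Op 1: note_on(63): voice 0 is free -> assigned | voices=[63 - -]
Op 2: note_on(75): voice 1 is free -> assigned | voices=[63 75 -]
Op 3: note_on(70): voice 2 is free -> assigned | voices=[63 75 70]
Op 4: note_on(77): all voices busy, STEAL voice 0 (pitch 63, oldest) -> assign | voices=[77 75 70]
Op 5: note_off(70): free voice 2 | voices=[77 75 -]
Op 6: note_on(71): voice 2 is free -> assigned | voices=[77 75 71]

Answer: 2 none 0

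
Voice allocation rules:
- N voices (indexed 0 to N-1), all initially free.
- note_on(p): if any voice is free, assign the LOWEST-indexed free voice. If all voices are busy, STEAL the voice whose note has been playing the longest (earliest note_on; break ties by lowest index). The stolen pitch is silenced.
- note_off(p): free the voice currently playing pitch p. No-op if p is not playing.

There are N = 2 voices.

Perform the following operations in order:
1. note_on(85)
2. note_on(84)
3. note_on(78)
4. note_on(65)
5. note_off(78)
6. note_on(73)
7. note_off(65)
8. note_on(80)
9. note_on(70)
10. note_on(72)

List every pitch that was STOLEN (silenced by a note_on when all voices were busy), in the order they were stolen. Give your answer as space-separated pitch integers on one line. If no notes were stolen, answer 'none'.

Op 1: note_on(85): voice 0 is free -> assigned | voices=[85 -]
Op 2: note_on(84): voice 1 is free -> assigned | voices=[85 84]
Op 3: note_on(78): all voices busy, STEAL voice 0 (pitch 85, oldest) -> assign | voices=[78 84]
Op 4: note_on(65): all voices busy, STEAL voice 1 (pitch 84, oldest) -> assign | voices=[78 65]
Op 5: note_off(78): free voice 0 | voices=[- 65]
Op 6: note_on(73): voice 0 is free -> assigned | voices=[73 65]
Op 7: note_off(65): free voice 1 | voices=[73 -]
Op 8: note_on(80): voice 1 is free -> assigned | voices=[73 80]
Op 9: note_on(70): all voices busy, STEAL voice 0 (pitch 73, oldest) -> assign | voices=[70 80]
Op 10: note_on(72): all voices busy, STEAL voice 1 (pitch 80, oldest) -> assign | voices=[70 72]

Answer: 85 84 73 80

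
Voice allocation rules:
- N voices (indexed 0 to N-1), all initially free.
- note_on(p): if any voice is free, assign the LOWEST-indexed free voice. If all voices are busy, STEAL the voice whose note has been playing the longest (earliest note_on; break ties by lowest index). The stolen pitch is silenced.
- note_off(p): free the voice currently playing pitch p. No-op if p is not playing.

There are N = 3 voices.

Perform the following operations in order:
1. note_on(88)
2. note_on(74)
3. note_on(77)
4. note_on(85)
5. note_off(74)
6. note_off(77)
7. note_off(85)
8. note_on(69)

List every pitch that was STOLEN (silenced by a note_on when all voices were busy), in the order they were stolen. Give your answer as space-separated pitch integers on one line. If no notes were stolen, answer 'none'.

Op 1: note_on(88): voice 0 is free -> assigned | voices=[88 - -]
Op 2: note_on(74): voice 1 is free -> assigned | voices=[88 74 -]
Op 3: note_on(77): voice 2 is free -> assigned | voices=[88 74 77]
Op 4: note_on(85): all voices busy, STEAL voice 0 (pitch 88, oldest) -> assign | voices=[85 74 77]
Op 5: note_off(74): free voice 1 | voices=[85 - 77]
Op 6: note_off(77): free voice 2 | voices=[85 - -]
Op 7: note_off(85): free voice 0 | voices=[- - -]
Op 8: note_on(69): voice 0 is free -> assigned | voices=[69 - -]

Answer: 88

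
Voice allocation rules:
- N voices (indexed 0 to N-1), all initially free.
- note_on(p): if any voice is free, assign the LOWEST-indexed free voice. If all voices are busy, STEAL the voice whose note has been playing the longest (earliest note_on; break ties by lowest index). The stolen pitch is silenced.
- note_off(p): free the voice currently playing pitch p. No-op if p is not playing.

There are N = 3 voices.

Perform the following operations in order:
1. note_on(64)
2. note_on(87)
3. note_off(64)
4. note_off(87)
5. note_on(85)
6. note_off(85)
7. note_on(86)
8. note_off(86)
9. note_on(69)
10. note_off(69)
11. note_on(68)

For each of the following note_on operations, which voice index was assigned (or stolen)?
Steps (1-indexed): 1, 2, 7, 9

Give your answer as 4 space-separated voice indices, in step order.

Op 1: note_on(64): voice 0 is free -> assigned | voices=[64 - -]
Op 2: note_on(87): voice 1 is free -> assigned | voices=[64 87 -]
Op 3: note_off(64): free voice 0 | voices=[- 87 -]
Op 4: note_off(87): free voice 1 | voices=[- - -]
Op 5: note_on(85): voice 0 is free -> assigned | voices=[85 - -]
Op 6: note_off(85): free voice 0 | voices=[- - -]
Op 7: note_on(86): voice 0 is free -> assigned | voices=[86 - -]
Op 8: note_off(86): free voice 0 | voices=[- - -]
Op 9: note_on(69): voice 0 is free -> assigned | voices=[69 - -]
Op 10: note_off(69): free voice 0 | voices=[- - -]
Op 11: note_on(68): voice 0 is free -> assigned | voices=[68 - -]

Answer: 0 1 0 0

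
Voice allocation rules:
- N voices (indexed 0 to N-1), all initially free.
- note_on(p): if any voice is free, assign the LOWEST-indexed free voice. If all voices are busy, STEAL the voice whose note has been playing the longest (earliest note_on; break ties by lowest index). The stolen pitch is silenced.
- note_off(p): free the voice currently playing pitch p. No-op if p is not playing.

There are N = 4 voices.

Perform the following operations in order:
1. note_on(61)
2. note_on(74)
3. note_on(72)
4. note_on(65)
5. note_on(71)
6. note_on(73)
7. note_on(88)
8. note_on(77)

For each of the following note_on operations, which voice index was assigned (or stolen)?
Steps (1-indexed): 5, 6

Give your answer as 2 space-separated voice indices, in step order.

Op 1: note_on(61): voice 0 is free -> assigned | voices=[61 - - -]
Op 2: note_on(74): voice 1 is free -> assigned | voices=[61 74 - -]
Op 3: note_on(72): voice 2 is free -> assigned | voices=[61 74 72 -]
Op 4: note_on(65): voice 3 is free -> assigned | voices=[61 74 72 65]
Op 5: note_on(71): all voices busy, STEAL voice 0 (pitch 61, oldest) -> assign | voices=[71 74 72 65]
Op 6: note_on(73): all voices busy, STEAL voice 1 (pitch 74, oldest) -> assign | voices=[71 73 72 65]
Op 7: note_on(88): all voices busy, STEAL voice 2 (pitch 72, oldest) -> assign | voices=[71 73 88 65]
Op 8: note_on(77): all voices busy, STEAL voice 3 (pitch 65, oldest) -> assign | voices=[71 73 88 77]

Answer: 0 1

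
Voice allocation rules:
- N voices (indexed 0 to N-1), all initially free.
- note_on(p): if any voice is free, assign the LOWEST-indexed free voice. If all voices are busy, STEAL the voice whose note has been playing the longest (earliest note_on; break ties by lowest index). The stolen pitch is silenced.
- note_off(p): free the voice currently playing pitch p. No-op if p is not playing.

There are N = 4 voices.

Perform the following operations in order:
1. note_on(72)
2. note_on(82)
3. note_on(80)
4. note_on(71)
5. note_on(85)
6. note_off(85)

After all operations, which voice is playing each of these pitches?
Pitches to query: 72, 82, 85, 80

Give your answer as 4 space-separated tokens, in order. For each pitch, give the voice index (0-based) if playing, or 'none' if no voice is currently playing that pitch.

Op 1: note_on(72): voice 0 is free -> assigned | voices=[72 - - -]
Op 2: note_on(82): voice 1 is free -> assigned | voices=[72 82 - -]
Op 3: note_on(80): voice 2 is free -> assigned | voices=[72 82 80 -]
Op 4: note_on(71): voice 3 is free -> assigned | voices=[72 82 80 71]
Op 5: note_on(85): all voices busy, STEAL voice 0 (pitch 72, oldest) -> assign | voices=[85 82 80 71]
Op 6: note_off(85): free voice 0 | voices=[- 82 80 71]

Answer: none 1 none 2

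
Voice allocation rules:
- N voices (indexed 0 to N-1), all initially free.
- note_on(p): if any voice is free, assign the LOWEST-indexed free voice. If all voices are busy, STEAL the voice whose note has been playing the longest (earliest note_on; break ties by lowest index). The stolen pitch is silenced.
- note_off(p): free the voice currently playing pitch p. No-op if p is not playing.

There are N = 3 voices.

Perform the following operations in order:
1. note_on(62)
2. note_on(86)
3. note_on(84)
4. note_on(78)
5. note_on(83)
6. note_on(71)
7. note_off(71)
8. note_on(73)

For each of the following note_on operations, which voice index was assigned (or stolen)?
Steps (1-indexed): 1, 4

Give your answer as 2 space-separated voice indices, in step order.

Op 1: note_on(62): voice 0 is free -> assigned | voices=[62 - -]
Op 2: note_on(86): voice 1 is free -> assigned | voices=[62 86 -]
Op 3: note_on(84): voice 2 is free -> assigned | voices=[62 86 84]
Op 4: note_on(78): all voices busy, STEAL voice 0 (pitch 62, oldest) -> assign | voices=[78 86 84]
Op 5: note_on(83): all voices busy, STEAL voice 1 (pitch 86, oldest) -> assign | voices=[78 83 84]
Op 6: note_on(71): all voices busy, STEAL voice 2 (pitch 84, oldest) -> assign | voices=[78 83 71]
Op 7: note_off(71): free voice 2 | voices=[78 83 -]
Op 8: note_on(73): voice 2 is free -> assigned | voices=[78 83 73]

Answer: 0 0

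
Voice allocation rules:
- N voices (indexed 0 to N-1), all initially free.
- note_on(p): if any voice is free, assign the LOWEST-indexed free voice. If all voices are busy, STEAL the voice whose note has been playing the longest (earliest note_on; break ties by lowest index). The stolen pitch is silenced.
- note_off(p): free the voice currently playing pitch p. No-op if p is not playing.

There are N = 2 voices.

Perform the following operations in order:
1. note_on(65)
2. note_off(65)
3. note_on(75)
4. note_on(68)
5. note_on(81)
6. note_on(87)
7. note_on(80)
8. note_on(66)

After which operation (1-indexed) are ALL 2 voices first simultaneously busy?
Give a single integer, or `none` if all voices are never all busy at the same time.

Answer: 4

Derivation:
Op 1: note_on(65): voice 0 is free -> assigned | voices=[65 -]
Op 2: note_off(65): free voice 0 | voices=[- -]
Op 3: note_on(75): voice 0 is free -> assigned | voices=[75 -]
Op 4: note_on(68): voice 1 is free -> assigned | voices=[75 68]
Op 5: note_on(81): all voices busy, STEAL voice 0 (pitch 75, oldest) -> assign | voices=[81 68]
Op 6: note_on(87): all voices busy, STEAL voice 1 (pitch 68, oldest) -> assign | voices=[81 87]
Op 7: note_on(80): all voices busy, STEAL voice 0 (pitch 81, oldest) -> assign | voices=[80 87]
Op 8: note_on(66): all voices busy, STEAL voice 1 (pitch 87, oldest) -> assign | voices=[80 66]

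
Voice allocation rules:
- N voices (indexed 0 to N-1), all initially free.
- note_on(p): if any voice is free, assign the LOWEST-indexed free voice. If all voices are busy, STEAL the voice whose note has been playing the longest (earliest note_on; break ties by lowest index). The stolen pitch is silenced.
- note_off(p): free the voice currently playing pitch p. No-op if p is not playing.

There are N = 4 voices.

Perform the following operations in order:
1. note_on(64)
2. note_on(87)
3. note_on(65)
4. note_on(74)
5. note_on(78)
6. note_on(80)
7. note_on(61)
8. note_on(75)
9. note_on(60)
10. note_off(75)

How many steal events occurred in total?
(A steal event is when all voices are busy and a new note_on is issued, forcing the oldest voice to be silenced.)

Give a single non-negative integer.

Op 1: note_on(64): voice 0 is free -> assigned | voices=[64 - - -]
Op 2: note_on(87): voice 1 is free -> assigned | voices=[64 87 - -]
Op 3: note_on(65): voice 2 is free -> assigned | voices=[64 87 65 -]
Op 4: note_on(74): voice 3 is free -> assigned | voices=[64 87 65 74]
Op 5: note_on(78): all voices busy, STEAL voice 0 (pitch 64, oldest) -> assign | voices=[78 87 65 74]
Op 6: note_on(80): all voices busy, STEAL voice 1 (pitch 87, oldest) -> assign | voices=[78 80 65 74]
Op 7: note_on(61): all voices busy, STEAL voice 2 (pitch 65, oldest) -> assign | voices=[78 80 61 74]
Op 8: note_on(75): all voices busy, STEAL voice 3 (pitch 74, oldest) -> assign | voices=[78 80 61 75]
Op 9: note_on(60): all voices busy, STEAL voice 0 (pitch 78, oldest) -> assign | voices=[60 80 61 75]
Op 10: note_off(75): free voice 3 | voices=[60 80 61 -]

Answer: 5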